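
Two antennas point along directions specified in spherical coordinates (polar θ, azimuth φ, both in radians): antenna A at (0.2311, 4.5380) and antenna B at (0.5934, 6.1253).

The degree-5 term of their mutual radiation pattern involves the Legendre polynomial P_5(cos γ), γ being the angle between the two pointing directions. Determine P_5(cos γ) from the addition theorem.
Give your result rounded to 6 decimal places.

-0.393170

Addition theorem: P_5(cos γ) = (4π/11) Σ_m Y*_{lm}(Ω₁) Y_{lm}(Ω₂), m = −5…5:
  term(m=-5) = -0.00000 - 0.00001j   from Y*(Ω₁)=-0.00022 - 0.00019j, Y(Ω₂)=0.01787 + 0.01802j
  term(m=-4) = 0.00047 - 0.00003j   from Y*(Ω₁)=0.00301 - 0.00253j, Y(Ω₂)=0.09602 + 0.07024j
  term(m=-3) = 0.00049 + 0.00980j   from Y*(Ω₁)=0.01564 + 0.02711j, Y(Ω₂)=0.27915 + 0.14308j
  term(m=-2) = -0.07436 + 0.00246j   from Y*(Ω₁)=-0.14987 + 0.05450j, Y(Ω₂)=0.44348 + 0.14489j
  term(m=-1) = -0.00185 - 0.11235j   from Y*(Ω₁)=-0.08387 - 0.47603j, Y(Ω₂)=0.22958 + 0.03655j
  term(m=+0) = -0.19363 + 0.00000j   from Y*(Ω₁)=0.59601 + 0.00000j, Y(Ω₂)=-0.32488 + 0.00000j
  term(m=+1) = -0.00185 + 0.11235j   from Y*(Ω₁)=0.08387 - 0.47603j, Y(Ω₂)=-0.22958 + 0.03655j
  term(m=+2) = -0.07436 - 0.00246j   from Y*(Ω₁)=-0.14987 - 0.05450j, Y(Ω₂)=0.44348 - 0.14489j
  term(m=+3) = 0.00049 - 0.00980j   from Y*(Ω₁)=-0.01564 + 0.02711j, Y(Ω₂)=-0.27915 + 0.14308j
  term(m=+4) = 0.00047 + 0.00003j   from Y*(Ω₁)=0.00301 + 0.00253j, Y(Ω₂)=0.09602 - 0.07024j
  term(m=+5) = -0.00000 + 0.00001j   from Y*(Ω₁)=0.00022 - 0.00019j, Y(Ω₂)=-0.01787 + 0.01802j
Accumulated sum -0.34416 + 0.00000j; after 4π/(2l+1) scaling, -0.39317 + 0.00000j ⇒ P_5 = -0.393170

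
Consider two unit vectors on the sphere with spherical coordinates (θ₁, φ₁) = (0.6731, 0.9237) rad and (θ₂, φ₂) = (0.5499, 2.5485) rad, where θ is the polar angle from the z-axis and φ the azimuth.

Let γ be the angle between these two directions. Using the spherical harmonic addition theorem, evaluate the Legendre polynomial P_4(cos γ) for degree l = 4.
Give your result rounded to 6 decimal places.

-0.428337

Term-by-term m-sum for l=4 (normalisation 4π/9 = 1.396263):
  m=-4: -0.05687 - 0.03512j × -0.02372 + 0.02296j = 0.00216 - 0.00047j  (running Σ = 0.00216 - 0.00047j)
  m=-3: -0.22103 + 0.08585j × 0.03152 - 0.14901j = 0.00583 + 0.03564j  (running Σ = 0.00798 + 0.03517j)
  m=-2: -0.11644 + 0.41016j × 0.14014 + 0.34622j = -0.15832 + 0.01717j  (running Σ = -0.15034 + 0.05234j)
  m=-1: 0.17788 + 0.23541j × -0.36500 - 0.24602j = -0.00701 - 0.12968j  (running Σ = -0.15735 - 0.07735j)
  m=0: -0.23899 + 0.00000j × -0.03320 + 0.00000j = 0.00793 + 0.00000j  (running Σ = -0.14942 - 0.07735j)
  m=1: -0.17788 + 0.23541j × 0.36500 - 0.24602j = -0.00701 + 0.12968j  (running Σ = -0.15643 + 0.05234j)
  m=2: -0.11644 - 0.41016j × 0.14014 - 0.34622j = -0.15832 - 0.01717j  (running Σ = -0.31475 + 0.03517j)
  m=3: 0.22103 + 0.08585j × -0.03152 - 0.14901j = 0.00583 - 0.03564j  (running Σ = -0.30893 - 0.00047j)
  m=4: -0.05687 + 0.03512j × -0.02372 - 0.02296j = 0.00216 + 0.00047j  (running Σ = -0.30677 + 0.00000j)
Total Σ_m = -0.30677 + 0.00000j. Multiply by 1.396263: -0.42834 + 0.00000j. P_4(cos γ) = -0.428337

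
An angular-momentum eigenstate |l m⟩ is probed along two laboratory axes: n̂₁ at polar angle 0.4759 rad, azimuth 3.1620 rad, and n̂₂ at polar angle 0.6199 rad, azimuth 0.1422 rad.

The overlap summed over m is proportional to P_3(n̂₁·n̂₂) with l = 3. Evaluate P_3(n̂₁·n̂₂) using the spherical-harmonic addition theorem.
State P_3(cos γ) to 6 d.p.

-0.446719

Term-by-term m-sum for l=3 (normalisation 4π/7 = 1.795196):
  [-3]  conj(Y_{3,-3})(Ω₁) = (-0.040045, -0.002455) ; Y_{3,-3}(Ω₂) = (0.074476, -0.033850) ; Δ = (-0.003065, 0.001173)
  [-2]  conj(Y_{3,-2})(Ω₁) = (0.190511, 0.007780) ; Y_{3,-2}(Ω₂) = (0.269471, -0.078773) ; Δ = (0.051950, -0.012911)
  [-1]  conj(Y_{3,-1})(Ω₁) = (-0.436771, -0.008915) ; Y_{3,-1}(Ω₂) = (0.429789, -0.061531) ; Δ = (-0.188268, 0.023044)
  [+0]  conj(Y_{3,0})(Ω₁) = (0.315305, -0.000000) ; Y_{3,0}(Ω₂) = (0.094908, 0.000000) ; Δ = (0.029925, 0.000000)
  [+1]  conj(Y_{3,1})(Ω₁) = (0.436771, -0.008915) ; Y_{3,1}(Ω₂) = (-0.429789, -0.061531) ; Δ = (-0.188268, -0.023044)
  [+2]  conj(Y_{3,2})(Ω₁) = (0.190511, -0.007780) ; Y_{3,2}(Ω₂) = (0.269471, 0.078773) ; Δ = (0.051950, 0.012911)
  [+3]  conj(Y_{3,3})(Ω₁) = (0.040045, -0.002455) ; Y_{3,3}(Ω₂) = (-0.074476, -0.033850) ; Δ = (-0.003065, -0.001173)
Accumulated sum (-0.248841, -0.000000); after 4π/(2l+1) scaling, (-0.446719, -0.000000) ⇒ P_3 = -0.446719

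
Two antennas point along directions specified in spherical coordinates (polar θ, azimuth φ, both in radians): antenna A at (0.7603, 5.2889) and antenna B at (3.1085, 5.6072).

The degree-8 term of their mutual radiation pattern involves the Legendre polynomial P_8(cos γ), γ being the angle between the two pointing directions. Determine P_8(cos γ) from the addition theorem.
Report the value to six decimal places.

Summing Y*_{l m}(θ₁,φ₁)·Y_{l m}(θ₂,φ₂) over m ∈ [−8, 8]; prefactor 4π/(2·8+1) = 0.739198:
  m=-8: (-0.002625, -0.026088) × (0.000000, -0.000000) = (-0.000000, -0.000000)  (running Σ = (-0.000000, -0.000000))
  m=-7: (0.085970, -0.069069) × (-0.000000, 0.000000) = (0.000000, 0.000000)  (running Σ = (0.000000, 0.000000))
  m=-6: (0.263391, 0.086547) × (-0.000000, -0.000000) = (-0.000000, -0.000000)  (running Σ = (-0.000000, -0.000000))
  m=-5: (0.114395, 0.431694) × (0.000000, 0.000000) = (0.000000, 0.000000)  (running Σ = (0.000000, 0.000000))
  m=-4: (-0.269679, 0.298182) × (-0.000015, 0.000007) = (0.000002, -0.000006)  (running Σ = (0.000002, -0.000006))
  m=-3: (-0.020595, -0.003297) × (0.000223, -0.000452) = (-0.000006, 0.000009)  (running Σ = (-0.000004, 0.000003))
  m=-2: (0.148957, 0.335561) × (0.002438, 0.010964) = (-0.003316, 0.002451)  (running Σ = (-0.003320, 0.002454))
  m=-1: (-0.111646, 0.171712) × (-0.126149, -0.101177) = (0.031457, -0.010365)  (running Σ = (0.028137, -0.007912))
  m=0: (0.311240, -0.000000) × (1.140291, 0.000000) = (0.354904, 0.000000)  (running Σ = (0.383041, -0.007912))
  m=1: (0.111646, 0.171712) × (0.126149, -0.101177) = (0.031457, 0.010365)  (running Σ = (0.414499, 0.002454))
  m=2: (0.148957, -0.335561) × (0.002438, -0.010964) = (-0.003316, -0.002451)  (running Σ = (0.411183, 0.000003))
  m=3: (0.020595, -0.003297) × (-0.000223, -0.000452) = (-0.000006, -0.000009)  (running Σ = (0.411177, -0.000006))
  m=4: (-0.269679, -0.298182) × (-0.000015, -0.000007) = (0.000002, 0.000006)  (running Σ = (0.411179, 0.000000))
  m=5: (-0.114395, 0.431694) × (-0.000000, 0.000000) = (0.000000, -0.000000)  (running Σ = (0.411179, -0.000000))
  m=6: (0.263391, -0.086547) × (-0.000000, 0.000000) = (-0.000000, 0.000000)  (running Σ = (0.411179, 0.000000))
  m=7: (-0.085970, -0.069069) × (0.000000, 0.000000) = (0.000000, -0.000000)  (running Σ = (0.411179, -0.000000))
  m=8: (-0.002625, 0.026088) × (0.000000, 0.000000) = (-0.000000, 0.000000)  (running Σ = (0.411179, 0.000000))
Accumulated sum (0.411179, 0.000000); after 4π/(2l+1) scaling, (0.303943, 0.000000) ⇒ P_8 = 0.303943

0.303943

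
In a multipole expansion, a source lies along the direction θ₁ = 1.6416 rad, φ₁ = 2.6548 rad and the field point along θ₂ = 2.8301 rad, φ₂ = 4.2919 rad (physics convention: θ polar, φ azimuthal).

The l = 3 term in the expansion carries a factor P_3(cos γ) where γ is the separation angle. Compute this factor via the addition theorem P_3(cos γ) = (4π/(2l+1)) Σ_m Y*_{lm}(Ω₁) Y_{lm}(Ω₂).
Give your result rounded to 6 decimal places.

-0.070367

Term-by-term m-sum for l=3 (normalisation 4π/7 = 1.795196):
  m=-3: (-0.045631, 0.411574) × (0.011441, -0.003656) = (0.000983, 0.004876)  (running Σ = (0.000983, 0.004876))
  m=-2: (-0.040454, 0.059486) × (0.060923, 0.068102) = (-0.006516, 0.000869)  (running Σ = (-0.005533, 0.005745))
  m=-1: (0.277793, -0.147029) × (-0.142740, 0.319214) = (0.007282, 0.109663)  (running Σ = (0.001749, 0.115407))
  m=0: (0.078540, -0.000000) × (-0.543608, 0.000000) = (-0.042695, 0.000000)  (running Σ = (-0.040946, 0.115407))
  m=1: (-0.277793, -0.147029) × (0.142740, 0.319214) = (0.007282, -0.109663)  (running Σ = (-0.033664, 0.005745))
  m=2: (-0.040454, -0.059486) × (0.060923, -0.068102) = (-0.006516, -0.000869)  (running Σ = (-0.040180, 0.004876))
  m=3: (0.045631, 0.411574) × (-0.011441, -0.003656) = (0.000983, -0.004876)  (running Σ = (-0.039197, 0.000000))
Total Σ_m = (-0.039197, 0.000000). Multiply by 1.795196: (-0.070367, 0.000000). P_3(cos γ) = -0.070367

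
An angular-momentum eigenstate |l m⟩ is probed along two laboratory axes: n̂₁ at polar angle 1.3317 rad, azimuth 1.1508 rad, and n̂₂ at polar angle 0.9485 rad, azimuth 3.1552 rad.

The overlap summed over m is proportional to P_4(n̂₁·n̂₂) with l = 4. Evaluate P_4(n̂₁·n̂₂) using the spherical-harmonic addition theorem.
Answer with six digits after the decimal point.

Expand P_4 via completeness: Σ_{m} conj(Y_{4,m}) at Ω₁ times Y_{4,m} at Ω₂ —
  term(m=-4) = -0.012389-0.075041i   from Y*(Ω₁)=-0.042966-0.391937i, Y(Ω₂)=+0.192613-0.010494i
  term(m=-3) = +0.102545+0.028379i   from Y*(Ω₁)=-0.258817-0.083137i, Y(Ω₂)=-0.391077+0.015973i
  term(m=-2) = +0.037776-0.044523i   from Y*(Ω₁)=+0.128016-0.142816i, Y(Ω₂)=+0.304328-0.008284i
  term(m=-1) = -0.016608-0.035871i   from Y*(Ω₁)=-0.115729-0.259153i, Y(Ω₂)=+0.139263-0.001895i
  term(m=+0) = -0.050362+0.000000i   from Y*(Ω₁)=+0.151011-0.000000i, Y(Ω₂)=-0.333500+0.000000i
  term(m=+1) = -0.016608+0.035871i   from Y*(Ω₁)=+0.115729-0.259153i, Y(Ω₂)=-0.139263-0.001895i
  term(m=+2) = +0.037776+0.044523i   from Y*(Ω₁)=+0.128016+0.142816i, Y(Ω₂)=+0.304328+0.008284i
  term(m=+3) = +0.102545-0.028379i   from Y*(Ω₁)=+0.258817-0.083137i, Y(Ω₂)=+0.391077+0.015973i
  term(m=+4) = -0.012389+0.075041i   from Y*(Ω₁)=-0.042966+0.391937i, Y(Ω₂)=+0.192613+0.010494i
Accumulated sum +0.172286-0.000000i; after 4π/(2l+1) scaling, +0.240557-0.000000i ⇒ P_4 = 0.240557

0.240557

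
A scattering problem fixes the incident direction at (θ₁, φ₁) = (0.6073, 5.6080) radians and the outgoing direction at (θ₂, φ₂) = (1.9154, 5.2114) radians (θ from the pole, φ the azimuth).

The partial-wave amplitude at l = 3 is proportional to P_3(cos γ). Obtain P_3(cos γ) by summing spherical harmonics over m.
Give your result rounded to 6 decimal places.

Addition theorem: P_3(cos γ) = (4π/7) Σ_m Y*_{lm}(Ω₁) Y_{lm}(Ω₂), m = −3…3:
  term(m=-3) = (0.010029, 0.025038)   from Y*(Ω₁)=(-0.034056, -0.069653), Y(Ω₂)=(-0.346933, -0.025637)
  term(m=-2) = (-0.058642, -0.059564)   from Y*(Ω₁)=(0.059755, -0.266683), Y(Ω₂)=(0.165760, -0.257036)
  term(m=-1) = (-0.052695, -0.022068)   from Y*(Ω₁)=(0.341440, -0.273401), Y(Ω₂)=(-0.062503, -0.114681)
  term(m=+0) = (0.034893, 0.000000)   from Y*(Ω₁)=(0.113932, -0.000000), Y(Ω₂)=(0.306266, 0.000000)
  term(m=+1) = (-0.052695, 0.022068)   from Y*(Ω₁)=(-0.341440, -0.273401), Y(Ω₂)=(0.062503, -0.114681)
  term(m=+2) = (-0.058642, 0.059564)   from Y*(Ω₁)=(0.059755, 0.266683), Y(Ω₂)=(0.165760, 0.257036)
  term(m=+3) = (0.010029, -0.025038)   from Y*(Ω₁)=(0.034056, -0.069653), Y(Ω₂)=(0.346933, -0.025637)
Σ over m = (-0.167722, 0.000000); ×(4π/7) → (-0.301094, 0.000000). Real part: -0.301094

-0.301094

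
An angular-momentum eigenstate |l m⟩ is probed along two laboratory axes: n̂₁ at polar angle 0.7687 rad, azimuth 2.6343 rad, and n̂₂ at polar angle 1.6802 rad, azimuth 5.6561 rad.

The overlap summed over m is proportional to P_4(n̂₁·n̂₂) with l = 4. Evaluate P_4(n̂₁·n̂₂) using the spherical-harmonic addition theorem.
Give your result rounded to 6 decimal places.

Term-by-term m-sum for l=4 (normalisation 4π/9 = 1.396263):
  m=-4: Y*=-0.045740-0.092698i  Y=-0.348274+0.255670i  product +0.039630+0.020590i
  m=-3: Y*=-0.014782+0.301939i  Y=+0.041006-0.127811i  product +0.037985+0.014271i
  m=-2: Y*=+0.223378-0.359311i  Y=-0.094328-0.287893i  product -0.124514-0.030416i
  m=-1: Y*=-0.127468+0.070848i  Y=+0.121260+0.087872i  product -0.021682-0.002610i
  m=+0: Y*=-0.333941-0.000000i  Y=+0.280049+0.000000i  product -0.093520-0.000000i
  m=+1: Y*=+0.127468+0.070848i  Y=-0.121260+0.087872i  product -0.021682+0.002610i
  m=+2: Y*=+0.223378+0.359311i  Y=-0.094328+0.287893i  product -0.124514+0.030416i
  m=+3: Y*=+0.014782+0.301939i  Y=-0.041006-0.127811i  product +0.037985-0.014271i
  m=+4: Y*=-0.045740+0.092698i  Y=-0.348274-0.255670i  product +0.039630-0.020590i
Accumulated sum -0.230682-0.000000i; after 4π/(2l+1) scaling, -0.322093-0.000000i ⇒ P_4 = -0.322093

-0.322093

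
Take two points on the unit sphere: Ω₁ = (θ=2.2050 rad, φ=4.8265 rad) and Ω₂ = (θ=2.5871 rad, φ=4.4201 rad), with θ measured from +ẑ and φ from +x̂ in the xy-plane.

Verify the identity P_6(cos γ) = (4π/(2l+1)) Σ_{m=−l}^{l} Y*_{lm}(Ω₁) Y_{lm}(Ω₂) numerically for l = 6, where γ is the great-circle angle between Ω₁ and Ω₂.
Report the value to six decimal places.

-0.275860

Addition theorem: P_6(cos γ) = (4π/13) Σ_m Y*_{lm}(Ω₁) Y_{lm}(Ω₂), m = −6…6:
  m=-6: Y*=(-0.102247, -0.083476)  Y=(0.001872, -0.010120)  product (-0.001036, 0.000878)
  m=-5: Y*=(-0.181655, 0.283061)  Y=(0.057221, -0.006282)  product (-0.008616, 0.017338)
  m=-4: Y*=(0.385956, 0.189515)  Y=(0.074500, 0.175407)  product (-0.004488, 0.081818)
  m=-3: Y*=(0.058386, -0.163838)  Y=(-0.307617, 0.255926)  product (0.023970, 0.065342)
  m=-2: Y*=(0.257711, 0.059858)  Y=(-0.393767, -0.260568)  product (-0.085881, -0.090722)
  m=-1: Y*=(0.032803, -0.286215)  Y=(0.029557, -0.098227)  product (-0.027145, -0.011682)
  m=+0: Y*=(0.192799, -0.000000)  Y=(-0.409679, 0.000000)  product (-0.078986, 0.000000)
  m=+1: Y*=(-0.032803, -0.286215)  Y=(-0.029557, -0.098227)  product (-0.027145, 0.011682)
  m=+2: Y*=(0.257711, -0.059858)  Y=(-0.393767, 0.260568)  product (-0.085881, 0.090722)
  m=+3: Y*=(-0.058386, -0.163838)  Y=(0.307617, 0.255926)  product (0.023970, -0.065342)
  m=+4: Y*=(0.385956, -0.189515)  Y=(0.074500, -0.175407)  product (-0.004488, -0.081818)
  m=+5: Y*=(0.181655, 0.283061)  Y=(-0.057221, -0.006282)  product (-0.008616, -0.017338)
  m=+6: Y*=(-0.102247, 0.083476)  Y=(0.001872, 0.010120)  product (-0.001036, -0.000878)
Σ over m = (-0.285379, 0.000000); ×(4π/13) → (-0.275860, 0.000000). Real part: -0.275860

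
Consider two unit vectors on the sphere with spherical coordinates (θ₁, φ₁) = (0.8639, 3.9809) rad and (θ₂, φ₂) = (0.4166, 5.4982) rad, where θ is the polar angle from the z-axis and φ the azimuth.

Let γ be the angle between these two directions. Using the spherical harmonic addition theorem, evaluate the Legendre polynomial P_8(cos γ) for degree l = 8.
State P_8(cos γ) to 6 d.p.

Addition theorem: P_8(cos γ) = (4π/17) Σ_m Y*_{lm}(Ω₁) Y_{lm}(Ω₂), m = −8…8:
  [-8]  conj(Y_{8,-8})(Ω₁) = 0.05233 + 0.02408j ; Y_{8,-8}(Ω₂) = 0.00037 - 0.00000j ; Δ = 0.00002 + 0.00001j
  [-7]  conj(Y_{8,-7})(Ω₁) = -0.18064 + 0.07809j ; Y_{8,-7}(Ω₂) = 0.00236 - 0.00238j ; Δ = -0.00024 + 0.00061j
  [-6]  conj(Y_{8,-6})(Ω₁) = 0.12319 - 0.36748j ; Y_{8,-6}(Ω₂) = -0.00005 - 0.01908j ; Δ = -0.00702 - 0.00233j
  [-5]  conj(Y_{8,-5})(Ω₁) = 0.22033 + 0.38854j ; Y_{8,-5}(Ω₂) = -0.05456 - 0.05433j ; Δ = 0.00909 - 0.03317j
  [-4]  conj(Y_{8,-4})(Ω₁) = -0.17656 - 0.03867j ; Y_{8,-4}(Ω₂) = -0.22416 + 0.00037j ; Δ = 0.03959 + 0.00860j
  [-3]  conj(Y_{8,-3})(Ω₁) = -0.20811 + 0.14973j ; Y_{8,-3}(Ω₂) = -0.31887 + 0.31966j ; Δ = 0.01850 - 0.11427j
  [-2]  conj(Y_{8,-2})(Ω₁) = 0.03595 - 0.33213j ; Y_{8,-2}(Ω₂) = 0.00045 + 0.53985j ; Δ = 0.17931 + 0.01926j
  [-1]  conj(Y_{8,-1})(Ω₁) = -0.07517 - 0.08374j ; Y_{8,-1}(Ω₂) = 0.10247 + 0.10239j ; Δ = 0.00087 - 0.01628j
  [+0]  conj(Y_{8,0})(Ω₁) = 0.35205 + 0.00000j ; Y_{8,0}(Ω₂) = -0.45514 + 0.00000j ; Δ = -0.16023 + 0.00000j
  [+1]  conj(Y_{8,1})(Ω₁) = 0.07517 - 0.08374j ; Y_{8,1}(Ω₂) = -0.10247 + 0.10239j ; Δ = 0.00087 + 0.01628j
  [+2]  conj(Y_{8,2})(Ω₁) = 0.03595 + 0.33213j ; Y_{8,2}(Ω₂) = 0.00045 - 0.53985j ; Δ = 0.17931 - 0.01926j
  [+3]  conj(Y_{8,3})(Ω₁) = 0.20811 + 0.14973j ; Y_{8,3}(Ω₂) = 0.31887 + 0.31966j ; Δ = 0.01850 + 0.11427j
  [+4]  conj(Y_{8,4})(Ω₁) = -0.17656 + 0.03867j ; Y_{8,4}(Ω₂) = -0.22416 - 0.00037j ; Δ = 0.03959 - 0.00860j
  [+5]  conj(Y_{8,5})(Ω₁) = -0.22033 + 0.38854j ; Y_{8,5}(Ω₂) = 0.05456 - 0.05433j ; Δ = 0.00909 + 0.03317j
  [+6]  conj(Y_{8,6})(Ω₁) = 0.12319 + 0.36748j ; Y_{8,6}(Ω₂) = -0.00005 + 0.01908j ; Δ = -0.00702 + 0.00233j
  [+7]  conj(Y_{8,7})(Ω₁) = 0.18064 + 0.07809j ; Y_{8,7}(Ω₂) = -0.00236 - 0.00238j ; Δ = -0.00024 - 0.00061j
  [+8]  conj(Y_{8,8})(Ω₁) = 0.05233 - 0.02408j ; Y_{8,8}(Ω₂) = 0.00037 + 0.00000j ; Δ = 0.00002 - 0.00001j
Total Σ_m = 0.32002 - 0.00000j. Multiply by 0.739198: 0.23656 - 0.00000j. P_8(cos γ) = 0.236561

0.236561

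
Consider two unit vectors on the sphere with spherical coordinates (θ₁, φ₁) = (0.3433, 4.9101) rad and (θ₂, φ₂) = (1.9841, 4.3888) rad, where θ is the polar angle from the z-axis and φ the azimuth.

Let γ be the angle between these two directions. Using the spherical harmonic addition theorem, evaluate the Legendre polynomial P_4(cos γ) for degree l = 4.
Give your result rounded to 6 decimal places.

Addition theorem: P_4(cos γ) = (4π/9) Σ_m Y*_{lm}(Ω₁) Y_{lm}(Ω₂), m = −4…4:
  m=-4: Y*=+0.003995+0.004039i  Y=+0.084958+0.299458i  product -0.000870+0.001539i
  m=-3: Y*=-0.025124+0.037270i  Y=-0.318674+0.218030i  product -0.000120-0.017355i
  m=-2: Y*=-0.182117-0.076017i  Y=-0.028915-0.021853i  product +0.003605+0.006178i
  m=-1: Y*=+0.094455-0.471502i  Y=-0.103513+0.308646i  product +0.135750+0.077960i
  m=+0: Y*=+0.414403-0.000000i  Y=-0.098234+0.000000i  product -0.040708+0.000000i
  m=+1: Y*=-0.094455-0.471502i  Y=+0.103513+0.308646i  product +0.135750-0.077960i
  m=+2: Y*=-0.182117+0.076017i  Y=-0.028915+0.021853i  product +0.003605-0.006178i
  m=+3: Y*=+0.025124+0.037270i  Y=+0.318674+0.218030i  product -0.000120+0.017355i
  m=+4: Y*=+0.003995-0.004039i  Y=+0.084958-0.299458i  product -0.000870-0.001539i
Accumulated sum +0.236022+0.000000i; after 4π/(2l+1) scaling, +0.329548+0.000000i ⇒ P_4 = 0.329548

0.329548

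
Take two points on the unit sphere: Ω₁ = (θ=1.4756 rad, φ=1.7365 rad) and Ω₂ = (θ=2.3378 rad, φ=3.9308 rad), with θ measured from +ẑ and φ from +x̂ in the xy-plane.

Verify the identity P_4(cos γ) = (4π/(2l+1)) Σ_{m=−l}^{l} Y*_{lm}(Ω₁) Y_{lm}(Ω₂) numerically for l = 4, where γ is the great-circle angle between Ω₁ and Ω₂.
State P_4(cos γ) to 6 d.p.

Expand P_4 via completeness: Σ_{m} conj(Y_{4,m}) at Ω₁ times Y_{4,m} at Ω₂ —
  term(m=-4) = -0.04122 - 0.03118j   from Y*(Ω₁)=0.34256 + 0.26741j, Y(Ω₂)=-0.11891 + 0.00181j
  term(m=-3) = -0.03635 + 0.01123j   from Y*(Ω₁)=0.05597 - 0.10316j, Y(Ω₂)=-0.23185 - 0.22661j
  term(m=-2) = 0.04063 - 0.12106j   from Y*(Ω₁)=0.29364 + 0.10104j, Y(Ω₂)=-0.00313 - 0.41120j
  term(m=-1) = -0.00674 - 0.00937j   from Y*(Ω₁)=0.02168 - 0.12966j, Y(Ω₂)=0.06182 - 0.06229j
  term(m=+0) = -0.10180 + 0.00000j   from Y*(Ω₁)=0.28899 + 0.00000j, Y(Ω₂)=-0.35228 + 0.00000j
  term(m=+1) = -0.00674 + 0.00937j   from Y*(Ω₁)=-0.02168 - 0.12966j, Y(Ω₂)=-0.06182 - 0.06229j
  term(m=+2) = 0.04063 + 0.12106j   from Y*(Ω₁)=0.29364 - 0.10104j, Y(Ω₂)=-0.00313 + 0.41120j
  term(m=+3) = -0.03635 - 0.01123j   from Y*(Ω₁)=-0.05597 - 0.10316j, Y(Ω₂)=0.23185 - 0.22661j
  term(m=+4) = -0.04122 + 0.03118j   from Y*(Ω₁)=0.34256 - 0.26741j, Y(Ω₂)=-0.11891 - 0.00181j
Total Σ_m = -0.18916 + 0.00000j. Multiply by 1.396263: -0.26412 + 0.00000j. P_4(cos γ) = -0.264124

-0.264124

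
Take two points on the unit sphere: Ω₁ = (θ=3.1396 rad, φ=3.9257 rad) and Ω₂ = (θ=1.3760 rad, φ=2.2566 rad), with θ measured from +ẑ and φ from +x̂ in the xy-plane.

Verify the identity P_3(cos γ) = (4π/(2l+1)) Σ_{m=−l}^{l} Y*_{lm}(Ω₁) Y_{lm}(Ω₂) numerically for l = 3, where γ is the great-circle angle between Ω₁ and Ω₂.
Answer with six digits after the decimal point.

Expand P_3 via completeness: Σ_{m} conj(Y_{3,m}) at Ω₁ times Y_{3,m} at Ω₂ —
  term(m=-3) = 0.00000 - 0.00000j   from Y*(Ω₁)=0.00000 - 0.00000j, Y(Ω₂)=0.34826 - 0.18425j
  term(m=-2) = 0.00000 + 0.00000j   from Y*(Ω₁)=-0.00000 - 0.00000j, Y(Ω₂)=-0.03768 + 0.18665j
  term(m=-1) = 0.00007 - 0.00066j   from Y*(Ω₁)=-0.00182 - 0.00182j, Y(Ω₂)=0.16318 + 0.19941j
  term(m=+0) = 0.15164 + 0.00000j   from Y*(Ω₁)=-0.74634 + 0.00000j, Y(Ω₂)=-0.20317 + 0.00000j
  term(m=+1) = 0.00007 + 0.00066j   from Y*(Ω₁)=0.00182 - 0.00182j, Y(Ω₂)=-0.16318 + 0.19941j
  term(m=+2) = 0.00000 - 0.00000j   from Y*(Ω₁)=-0.00000 + 0.00000j, Y(Ω₂)=-0.03768 - 0.18665j
  term(m=+3) = 0.00000 + 0.00000j   from Y*(Ω₁)=-0.00000 - 0.00000j, Y(Ω₂)=-0.34826 - 0.18425j
Σ over m = 0.15177 - 0.00000j; ×(4π/7) → 0.27245 - 0.00000j. Real part: 0.272452

0.272452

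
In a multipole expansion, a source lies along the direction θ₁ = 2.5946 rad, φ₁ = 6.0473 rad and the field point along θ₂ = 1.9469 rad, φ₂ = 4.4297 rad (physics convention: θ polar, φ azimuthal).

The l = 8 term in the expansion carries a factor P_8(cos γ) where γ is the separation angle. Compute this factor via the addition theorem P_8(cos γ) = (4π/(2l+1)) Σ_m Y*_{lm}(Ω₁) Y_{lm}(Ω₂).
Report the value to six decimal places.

-0.226416

Expand P_8 via completeness: Σ_{m} conj(Y_{8,m}) at Ω₁ times Y_{8,m} at Ω₂ —
  m=-8: Y*=-0.00086 - 0.00262j  Y=-0.18391 + 0.22251j  product 0.00074 + 0.00029j
  m=-7: Y*=0.00146 + 0.01807j  Y=-0.41857 - 0.18094j  product 0.00266 - 0.00783j
  m=-6: Y*=0.01147 - 0.07320j  Y=0.03118 - 0.24750j  product -0.01776 - 0.00512j
  m=-5: Y*=-0.08009 + 0.19408j  Y=-0.20048 + 0.03181j  product 0.00988 - 0.04146j
  m=-4: Y*=0.24154 - 0.33319j  Y=-0.14285 - 0.30340j  product -0.13560 - 0.02569j
  m=-3: Y*=-0.38182 + 0.32663j  Y=-0.03914 + 0.03452j  product 0.00367 - 0.02597j
  m=-2: Y*=0.19330 - 0.09862j  Y=-0.28284 - 0.17945j  product -0.07237 - 0.00679j
  m=-1: Y*=0.30874 - 0.07421j  Y=0.00350 - 0.01206j  product 0.00019 - 0.00398j
  m=+0: Y*=-0.33688 + 0.00000j  Y=-0.32911 + 0.00000j  product 0.11087 + 0.00000j
  m=+1: Y*=-0.30874 - 0.07421j  Y=-0.00350 - 0.01206j  product 0.00019 + 0.00398j
  m=+2: Y*=0.19330 + 0.09862j  Y=-0.28284 + 0.17945j  product -0.07237 + 0.00679j
  m=+3: Y*=0.38182 + 0.32663j  Y=0.03914 + 0.03452j  product 0.00367 + 0.02597j
  m=+4: Y*=0.24154 + 0.33319j  Y=-0.14285 + 0.30340j  product -0.13560 + 0.02569j
  m=+5: Y*=0.08009 + 0.19408j  Y=0.20048 + 0.03181j  product 0.00988 + 0.04146j
  m=+6: Y*=0.01147 + 0.07320j  Y=0.03118 + 0.24750j  product -0.01776 + 0.00512j
  m=+7: Y*=-0.00146 + 0.01807j  Y=0.41857 - 0.18094j  product 0.00266 + 0.00783j
  m=+8: Y*=-0.00086 + 0.00262j  Y=-0.18391 - 0.22251j  product 0.00074 - 0.00029j
Total Σ_m = -0.30630 - 0.00000j. Multiply by 0.739198: -0.22642 - 0.00000j. P_8(cos γ) = -0.226416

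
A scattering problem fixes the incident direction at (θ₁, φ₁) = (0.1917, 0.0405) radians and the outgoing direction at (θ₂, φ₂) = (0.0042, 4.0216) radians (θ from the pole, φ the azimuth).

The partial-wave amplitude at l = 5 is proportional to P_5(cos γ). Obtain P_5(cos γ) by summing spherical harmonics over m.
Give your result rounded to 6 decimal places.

0.735292

Term-by-term m-sum for l=5 (normalisation 4π/11 = 1.142397):
  [-5]  conj(Y_{5,-5})(Ω₁) = 0.00011 + 0.00002j ; Y_{5,-5}(Ω₂) = 0.00000 - 0.00000j ; Δ = 0.00000 - 0.00000j
  [-4]  conj(Y_{5,-4})(Ω₁) = 0.00187 + 0.00031j ; Y_{5,-4}(Ω₂) = -0.00000 + 0.00000j ; Δ = -0.00000 + 0.00000j
  [-3]  conj(Y_{5,-3})(Ω₁) = 0.01822 + 0.00223j ; Y_{5,-3}(Ω₂) = 0.00000 + 0.00000j ; Δ = 0.00000 + 0.00000j
  [-2]  conj(Y_{5,-2})(Ω₁) = 0.11384 + 0.00924j ; Y_{5,-2}(Ω₂) = -0.00001 - 0.00006j ; Δ = -0.00000 - 0.00001j
  [-1]  conj(Y_{5,-1})(Ω₁) = 0.42749 + 0.01732j ; Y_{5,-1}(Ω₂) = -0.00686 + 0.00829j ; Δ = -0.00307 + 0.00343j
  [+0]  conj(Y_{5,0})(Ω₁) = 0.69461 + 0.00000j ; Y_{5,0}(Ω₂) = 0.93548 + 0.00000j ; Δ = 0.64979 + 0.00000j
  [+1]  conj(Y_{5,1})(Ω₁) = -0.42749 + 0.01732j ; Y_{5,1}(Ω₂) = 0.00686 + 0.00829j ; Δ = -0.00307 - 0.00343j
  [+2]  conj(Y_{5,2})(Ω₁) = 0.11384 - 0.00924j ; Y_{5,2}(Ω₂) = -0.00001 + 0.00006j ; Δ = -0.00000 + 0.00001j
  [+3]  conj(Y_{5,3})(Ω₁) = -0.01822 + 0.00223j ; Y_{5,3}(Ω₂) = -0.00000 + 0.00000j ; Δ = 0.00000 - 0.00000j
  [+4]  conj(Y_{5,4})(Ω₁) = 0.00187 - 0.00031j ; Y_{5,4}(Ω₂) = -0.00000 - 0.00000j ; Δ = -0.00000 - 0.00000j
  [+5]  conj(Y_{5,5})(Ω₁) = -0.00011 + 0.00002j ; Y_{5,5}(Ω₂) = -0.00000 - 0.00000j ; Δ = 0.00000 + 0.00000j
Total Σ_m = 0.64364 - 0.00000j. Multiply by 1.142397: 0.73529 - 0.00000j. P_5(cos γ) = 0.735292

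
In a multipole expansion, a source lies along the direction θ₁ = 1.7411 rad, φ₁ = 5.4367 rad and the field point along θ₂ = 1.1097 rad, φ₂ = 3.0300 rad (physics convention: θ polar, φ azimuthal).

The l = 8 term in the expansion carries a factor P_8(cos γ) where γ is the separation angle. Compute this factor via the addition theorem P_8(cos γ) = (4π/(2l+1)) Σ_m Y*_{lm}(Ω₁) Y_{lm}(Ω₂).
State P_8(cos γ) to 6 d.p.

0.254741

Term-by-term m-sum for l=8 (normalisation 4π/17 = 0.739198):
  term(m=-8) = +0.089956+0.038462i   from Y*(Ω₁)=+0.405017-0.215354i, Y(Ω₂)=+0.133785+0.166100i
  term(m=-7) = +0.055977+0.121459i   from Y*(Ω₁)=-0.295556-0.110502i, Y(Ω₂)=-0.300971-0.298423i
  term(m=-6) = +0.022404-0.071657i   from Y*(Ω₁)=-0.070347-0.183259i, Y(Ω₂)=+0.299892+0.237374i
  term(m=-5) = -0.001806+0.001065i   from Y*(Ω₁)=-0.151999+0.291990i, Y(Ω₂)=+0.005403+0.003372i
  term(m=-4) = +0.033392+0.006839i   from Y*(Ω₁)=-0.095004+0.023687i, Y(Ω₂)=-0.314010-0.150281i
  term(m=-3) = +0.033123+0.045061i   from Y*(Ω₁)=+0.266888+0.183427i, Y(Ω₂)=+0.163106+0.056740i
  term(m=-2) = -0.001414+0.013954i   from Y*(Ω₁)=+0.006365+0.051836i, Y(Ω₂)=+0.261892+0.059441i
  term(m=-1) = -0.054739+0.049471i   from Y*(Ω₁)=+0.211209-0.238729i, Y(Ω₂)=-0.230034-0.025777i
  term(m=+0) = -0.009169+0.000000i   from Y*(Ω₁)=+0.038575-0.000000i, Y(Ω₂)=-0.237691+0.000000i
  term(m=+1) = -0.054739-0.049471i   from Y*(Ω₁)=-0.211209-0.238729i, Y(Ω₂)=+0.230034-0.025777i
  term(m=+2) = -0.001414-0.013954i   from Y*(Ω₁)=+0.006365-0.051836i, Y(Ω₂)=+0.261892-0.059441i
  term(m=+3) = +0.033123-0.045061i   from Y*(Ω₁)=-0.266888+0.183427i, Y(Ω₂)=-0.163106+0.056740i
  term(m=+4) = +0.033392-0.006839i   from Y*(Ω₁)=-0.095004-0.023687i, Y(Ω₂)=-0.314010+0.150281i
  term(m=+5) = -0.001806-0.001065i   from Y*(Ω₁)=+0.151999+0.291990i, Y(Ω₂)=-0.005403+0.003372i
  term(m=+6) = +0.022404+0.071657i   from Y*(Ω₁)=-0.070347+0.183259i, Y(Ω₂)=+0.299892-0.237374i
  term(m=+7) = +0.055977-0.121459i   from Y*(Ω₁)=+0.295556-0.110502i, Y(Ω₂)=+0.300971-0.298423i
  term(m=+8) = +0.089956-0.038462i   from Y*(Ω₁)=+0.405017+0.215354i, Y(Ω₂)=+0.133785-0.166100i
Accumulated sum +0.344617+0.000000i; after 4π/(2l+1) scaling, +0.254741+0.000000i ⇒ P_8 = 0.254741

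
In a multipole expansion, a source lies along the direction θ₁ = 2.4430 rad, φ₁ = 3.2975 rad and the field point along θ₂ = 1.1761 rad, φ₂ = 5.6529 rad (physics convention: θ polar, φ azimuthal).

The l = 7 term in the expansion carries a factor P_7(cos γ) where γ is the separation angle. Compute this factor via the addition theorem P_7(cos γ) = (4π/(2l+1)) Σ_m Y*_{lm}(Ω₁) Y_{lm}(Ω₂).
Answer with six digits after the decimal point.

Addition theorem: P_7(cos γ) = (4π/15) Σ_m Y*_{lm}(Ω₁) Y_{lm}(Ω₂), m = −7…7:
  m=-7: -0.010498-0.020193i × -0.084514-0.272831i = -0.004622+0.004571i  (running Σ = -0.004622+0.004571i)
  m=-6: -0.060170-0.081604i × -0.357038-0.265896i = -0.000215+0.045135i  (running Σ = -0.004837+0.049706i)
  m=-5: -0.190182-0.187966i × -0.226810-0.002230i = +0.042716+0.043057i  (running Σ = +0.037879+0.092762i)
  m=-4: -0.360793-0.259555i × +0.179687-0.128403i = -0.098157-0.000312i  (running Σ = -0.060278+0.092450i)
  m=-3: -0.353784-0.178697i × +0.099458-0.300065i = -0.088808+0.088385i  (running Σ = -0.149086+0.180836i)
  m=-2: +0.015708+0.005063i × +0.029135+0.090885i = -0.000003+0.001575i  (running Σ = -0.149089+0.182411i)
  m=-1: +0.387331+0.060882i × +0.263222+0.192034i = +0.090263+0.090406i  (running Σ = -0.058826+0.272817i)
  m=0: +0.108560-0.000000i × -0.057447+0.000000i = -0.006236+0.000000i  (running Σ = -0.065062+0.272817i)
  m=1: -0.387331+0.060882i × -0.263222+0.192034i = +0.090263-0.090406i  (running Σ = +0.025200+0.182411i)
  m=2: +0.015708-0.005063i × +0.029135-0.090885i = -0.000003-0.001575i  (running Σ = +0.025198+0.180836i)
  m=3: +0.353784-0.178697i × -0.099458-0.300065i = -0.088808-0.088385i  (running Σ = -0.063610+0.092450i)
  m=4: -0.360793+0.259555i × +0.179687+0.128403i = -0.098157+0.000312i  (running Σ = -0.161767+0.092762i)
  m=5: +0.190182-0.187966i × +0.226810-0.002230i = +0.042716-0.043057i  (running Σ = -0.119051+0.049706i)
  m=6: -0.060170+0.081604i × -0.357038+0.265896i = -0.000215-0.045135i  (running Σ = -0.119266+0.004571i)
  m=7: +0.010498-0.020193i × +0.084514-0.272831i = -0.004622-0.004571i  (running Σ = -0.123888-0.000000i)
Accumulated sum -0.123888-0.000000i; after 4π/(2l+1) scaling, -0.103788-0.000000i ⇒ P_7 = -0.103788

-0.103788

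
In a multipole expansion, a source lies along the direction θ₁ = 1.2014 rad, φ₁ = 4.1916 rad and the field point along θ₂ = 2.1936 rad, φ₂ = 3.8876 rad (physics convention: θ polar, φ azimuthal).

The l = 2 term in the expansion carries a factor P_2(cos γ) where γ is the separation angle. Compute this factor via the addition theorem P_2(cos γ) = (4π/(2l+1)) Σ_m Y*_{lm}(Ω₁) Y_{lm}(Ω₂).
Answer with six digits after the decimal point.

-0.106604

Summing Y*_{l m}(θ₁,φ₁)·Y_{l m}(θ₂,φ₂) over m ∈ [−2, 2]; prefactor 4π/(2·2+1) = 2.513274:
  m=-2: -0.16959 + 0.28997j × 0.02006 - 0.25405j = 0.07027 + 0.04890j  (running Σ = 0.07027 + 0.04890j)
  m=-1: -0.12942 - 0.22563j × 0.26881 - 0.24843j = -0.09084 - 0.02850j  (running Σ = -0.02058 + 0.02040j)
  m=0: -0.19205 + 0.00000j × 0.00655 + 0.00000j = -0.00126 + 0.00000j  (running Σ = -0.02184 + 0.02040j)
  m=1: 0.12942 - 0.22563j × -0.26881 - 0.24843j = -0.09084 + 0.02850j  (running Σ = -0.11268 + 0.04890j)
  m=2: -0.16959 - 0.28997j × 0.02006 + 0.25405j = 0.07027 - 0.04890j  (running Σ = -0.04242 + 0.00000j)
Total Σ_m = -0.04242 + 0.00000j. Multiply by 2.513274: -0.10660 + 0.00000j. P_2(cos γ) = -0.106604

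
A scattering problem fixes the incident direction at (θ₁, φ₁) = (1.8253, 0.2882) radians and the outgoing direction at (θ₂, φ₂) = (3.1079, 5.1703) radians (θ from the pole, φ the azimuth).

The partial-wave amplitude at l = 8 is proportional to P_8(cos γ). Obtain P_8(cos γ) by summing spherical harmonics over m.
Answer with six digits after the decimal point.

-0.166883

Addition theorem: P_8(cos γ) = (4π/17) Σ_m Y*_{lm}(Ω₁) Y_{lm}(Ω₂), m = −8…8:
  m=-8: Y*=(-0.265933, 0.294302)  Y=(-0.000000, 0.000000)  product (0.000000, -0.000000)
  m=-7: Y*=(0.178269, -0.372267)  Y=(-0.000000, -0.000000)  product (-0.000000, -0.000000)
  m=-6: Y*=(0.002401, -0.015031)  Y=(0.000000, 0.000000)  product (0.000000, -0.000000)
  m=-5: Y*=(0.046100, 0.353173)  Y=(-0.000000, 0.000000)  product (-0.000000, -0.000000)
  m=-4: Y*=(-0.046605, -0.104926)  Y=(-0.000004, -0.000017)  product (-0.000002, 0.000001)
  m=-3: Y*=(-0.195156, -0.228805)  Y=(0.000522, 0.000104)  product (-0.000078, -0.000140)
  m=-2: Y*=(0.140225, 0.091151)  Y=(-0.007090, 0.009231)  product (-0.001836, 0.000648)
  m=-1: Y*=(0.260024, 0.077085)  Y=(-0.072758, -0.147628)  product (-0.007539, -0.043995)
  m=+0: Y*=(-0.181537, -0.000000)  Y=(1.139460, 0.000000)  product (-0.206854, -0.000000)
  m=+1: Y*=(-0.260024, 0.077085)  Y=(0.072758, -0.147628)  product (-0.007539, 0.043995)
  m=+2: Y*=(0.140225, -0.091151)  Y=(-0.007090, -0.009231)  product (-0.001836, -0.000648)
  m=+3: Y*=(0.195156, -0.228805)  Y=(-0.000522, 0.000104)  product (-0.000078, 0.000140)
  m=+4: Y*=(-0.046605, 0.104926)  Y=(-0.000004, 0.000017)  product (-0.000002, -0.000001)
  m=+5: Y*=(-0.046100, 0.353173)  Y=(0.000000, 0.000000)  product (-0.000000, 0.000000)
  m=+6: Y*=(0.002401, 0.015031)  Y=(0.000000, -0.000000)  product (0.000000, 0.000000)
  m=+7: Y*=(-0.178269, -0.372267)  Y=(0.000000, -0.000000)  product (-0.000000, 0.000000)
  m=+8: Y*=(-0.265933, -0.294302)  Y=(-0.000000, -0.000000)  product (0.000000, 0.000000)
Accumulated sum (-0.225763, 0.000000); after 4π/(2l+1) scaling, (-0.166883, 0.000000) ⇒ P_8 = -0.166883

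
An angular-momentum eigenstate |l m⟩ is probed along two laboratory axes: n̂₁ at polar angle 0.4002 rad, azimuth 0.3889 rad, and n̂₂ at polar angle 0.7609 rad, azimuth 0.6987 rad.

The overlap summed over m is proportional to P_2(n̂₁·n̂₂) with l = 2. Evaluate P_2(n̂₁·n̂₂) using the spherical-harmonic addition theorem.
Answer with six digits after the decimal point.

0.777507

Term-by-term m-sum for l=2 (normalisation 4π/5 = 2.513274):
  [-2]  conj(Y_{2,-2})(Ω₁) = +0.041773+0.041143i ; Y_{2,-2}(Ω₂) = +0.031690-0.180924i ; Δ = +0.008768-0.006254i
  [-1]  conj(Y_{2,-1})(Ω₁) = +0.256504+0.105108i ; Y_{2,-1}(Ω₂) = +0.295407-0.248162i ; Δ = +0.101857-0.032605i
  [+0]  conj(Y_{2,0})(Ω₁) = +0.487163-0.000000i ; Y_{2,0}(Ω₂) = +0.180866+0.000000i ; Δ = +0.088111+0.000000i
  [+1]  conj(Y_{2,1})(Ω₁) = -0.256504+0.105108i ; Y_{2,1}(Ω₂) = -0.295407-0.248162i ; Δ = +0.101857+0.032605i
  [+2]  conj(Y_{2,2})(Ω₁) = +0.041773-0.041143i ; Y_{2,2}(Ω₂) = +0.031690+0.180924i ; Δ = +0.008768+0.006254i
Total Σ_m = +0.309360-0.000000i. Multiply by 2.513274: +0.777507-0.000000i. P_2(cos γ) = 0.777507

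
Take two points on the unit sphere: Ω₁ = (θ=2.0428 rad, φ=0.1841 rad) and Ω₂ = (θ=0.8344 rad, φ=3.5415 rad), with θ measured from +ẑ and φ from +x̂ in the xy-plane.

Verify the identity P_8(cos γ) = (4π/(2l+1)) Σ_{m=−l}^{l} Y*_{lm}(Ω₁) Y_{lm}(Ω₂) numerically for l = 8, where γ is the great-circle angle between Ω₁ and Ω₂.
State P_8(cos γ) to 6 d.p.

-0.144696

Addition theorem: P_8(cos γ) = (4π/17) Σ_m Y*_{lm}(Ω₁) Y_{lm}(Ω₂), m = −8…8:
  m=-8: +0.019970+0.203129i × -0.046719+0.002697i = -0.001481-0.009436i  (running Σ = -0.001481-0.009436i)
  m=-7: -0.116019-0.400307i × +0.159845+0.056946i = +0.004251-0.070594i  (running Σ = +0.002770-0.080030i)
  m=-6: +0.177445+0.352640i × -0.264586-0.242636i = +0.038613-0.136358i  (running Σ = +0.041384-0.216388i)
  m=-5: -0.012658-0.016640i × +0.190889+0.417611i = +0.004533-0.008463i  (running Σ = +0.045917-0.224851i)
  m=-4: -0.251891-0.228342i × -0.007339-0.254478i = -0.056259+0.065777i  (running Σ = -0.010343-0.159074i)
  m=-3: +0.169169+0.104255i × +0.068576-0.176243i = +0.029975-0.022665i  (running Σ = +0.019632-0.181739i)
  m=-2: +0.232537+0.089711i × -0.257376+0.264906i = -0.083615+0.038511i  (running Σ = -0.063982-0.143228i)
  m=-1: -0.249494-0.046458i × -0.021700+0.009172i = +0.005840-0.001280i  (running Σ = -0.058142-0.144509i)
  m=0: -0.215220-0.000000i × +0.369216+0.000000i = -0.079463-0.000000i  (running Σ = -0.137605-0.144509i)
  m=1: +0.249494-0.046458i × +0.021700+0.009172i = +0.005840+0.001280i  (running Σ = -0.131764-0.143228i)
  m=2: +0.232537-0.089711i × -0.257376-0.264906i = -0.083615-0.038511i  (running Σ = -0.215379-0.181739i)
  m=3: -0.169169+0.104255i × -0.068576-0.176243i = +0.029975+0.022665i  (running Σ = -0.185404-0.159074i)
  m=4: -0.251891+0.228342i × -0.007339+0.254478i = -0.056259-0.065777i  (running Σ = -0.241663-0.224851i)
  m=5: +0.012658-0.016640i × -0.190889+0.417611i = +0.004533+0.008463i  (running Σ = -0.237130-0.216388i)
  m=6: +0.177445-0.352640i × -0.264586+0.242636i = +0.038613+0.136358i  (running Σ = -0.198517-0.080030i)
  m=7: +0.116019-0.400307i × -0.159845+0.056946i = +0.004251+0.070594i  (running Σ = -0.194266-0.009436i)
  m=8: +0.019970-0.203129i × -0.046719-0.002697i = -0.001481+0.009436i  (running Σ = -0.195747+0.000000i)
Σ over m = -0.195747+0.000000i; ×(4π/17) → -0.144696+0.000000i. Real part: -0.144696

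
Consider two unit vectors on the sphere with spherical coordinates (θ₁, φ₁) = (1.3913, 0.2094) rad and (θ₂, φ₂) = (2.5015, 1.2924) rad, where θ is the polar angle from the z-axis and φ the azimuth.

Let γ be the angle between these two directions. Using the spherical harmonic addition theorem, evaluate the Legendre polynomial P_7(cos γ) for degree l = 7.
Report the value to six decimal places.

Expand P_7 via completeness: Σ_{m} conj(Y_{7,m}) at Ω₁ times Y_{7,m} at Ω₂ —
  m=-7: (0.046789, 0.443984) × (-0.012601, -0.005003) = (0.001632, -0.005829)  (running Σ = (0.001632, -0.005829))
  m=-6: (0.093731, 0.288242) × (-0.006773, 0.067785) = (-0.020173, 0.004401)  (running Σ = (-0.018541, -0.001427))
  m=-5: (-0.099119, -0.171600) × (0.202059, -0.036521) = (-0.026295, -0.031053)  (running Σ = (-0.044836, -0.032481))
  m=-4: (-0.212496, -0.235925) × (-0.177311, -0.360403) = (-0.047350, 0.118416)  (running Σ = (-0.092187, 0.085935))
  m=-3: (0.088811, 0.064509) × (-0.344590, 0.311877) = (-0.050722, 0.005469)  (running Σ = (-0.142909, 0.091404))
  m=-2: (0.287553, 0.128000) × (0.129709, 0.080742) = (0.026963, 0.039820)  (running Σ = (-0.115946, 0.131225))
  m=-1: (-0.072908, -0.015494) × (-0.092212, 0.322624) = (0.011722, -0.022093)  (running Σ = (-0.104224, 0.109132))
  m=0: (-0.312698, -0.000000) × (0.270456, 0.000000) = (-0.084571, -0.000000)  (running Σ = (-0.188795, 0.109132))
  m=1: (0.072908, -0.015494) × (0.092212, 0.322624) = (0.011722, 0.022093)  (running Σ = (-0.177073, 0.131225))
  m=2: (0.287553, -0.128000) × (0.129709, -0.080742) = (0.026963, -0.039820)  (running Σ = (-0.150110, 0.091404))
  m=3: (-0.088811, 0.064509) × (0.344590, 0.311877) = (-0.050722, -0.005469)  (running Σ = (-0.200833, 0.085935))
  m=4: (-0.212496, 0.235925) × (-0.177311, 0.360403) = (-0.047350, -0.118416)  (running Σ = (-0.248183, -0.032481))
  m=5: (0.099119, -0.171600) × (-0.202059, -0.036521) = (-0.026295, 0.031053)  (running Σ = (-0.274478, -0.001427))
  m=6: (0.093731, -0.288242) × (-0.006773, -0.067785) = (-0.020173, -0.004401)  (running Σ = (-0.294651, -0.005829))
  m=7: (-0.046789, 0.443984) × (0.012601, -0.005003) = (0.001632, 0.005829)  (running Σ = (-0.293019, 0.000000))
Total Σ_m = (-0.293019, 0.000000). Multiply by 0.837758: (-0.245479, 0.000000). P_7(cos γ) = -0.245479

-0.245479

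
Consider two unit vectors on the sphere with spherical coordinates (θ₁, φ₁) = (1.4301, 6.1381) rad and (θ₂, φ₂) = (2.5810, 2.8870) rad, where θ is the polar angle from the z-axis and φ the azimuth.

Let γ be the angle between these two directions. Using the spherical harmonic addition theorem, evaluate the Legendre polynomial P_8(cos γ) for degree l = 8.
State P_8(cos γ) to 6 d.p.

Term-by-term m-sum for l=8 (normalisation 4π/17 = 0.739198):
  term(m=-8) = +0.001003+0.001204i   from Y*(Ω₁)=+0.189814-0.436588i, Y(Ω₂)=-0.001479+0.002941i
  term(m=-7) = +0.004075+0.003924i   from Y*(Ω₁)=+0.142165-0.229194i, Y(Ω₂)=-0.004400+0.020507i
  term(m=-6) = -0.016431-0.012674i   from Y*(Ω₁)=-0.161129+0.191189i, Y(Ω₂)=+0.003588+0.082916i
  term(m=-5) = -0.056903-0.034695i   from Y*(Ω₁)=-0.219611+0.194733i, Y(Ω₂)=+0.066632+0.217068i
  term(m=-4) = +0.064599+0.030257i   from Y*(Ω₁)=+0.139707-0.091600i, Y(Ω₂)=+0.224068+0.363483i
  term(m=-3) = +0.138372+0.047168i   from Y*(Ω₁)=+0.269927-0.125516i, Y(Ω₂)=+0.354683+0.339668i
  term(m=-2) = -0.021343-0.004751i   from Y*(Ω₁)=-0.122789+0.036665i, Y(Ω₂)=+0.148980+0.083174i
  term(m=-1) = +0.102668+0.011288i   from Y*(Ω₁)=-0.294601+0.043045i, Y(Ω₂)=-0.335733-0.087371i
  term(m=+0) = -0.034749+0.000000i   from Y*(Ω₁)=+0.116415-0.000000i, Y(Ω₂)=-0.298490+0.000000i
  term(m=+1) = +0.102668-0.011288i   from Y*(Ω₁)=+0.294601+0.043045i, Y(Ω₂)=+0.335733-0.087371i
  term(m=+2) = -0.021343+0.004751i   from Y*(Ω₁)=-0.122789-0.036665i, Y(Ω₂)=+0.148980-0.083174i
  term(m=+3) = +0.138372-0.047168i   from Y*(Ω₁)=-0.269927-0.125516i, Y(Ω₂)=-0.354683+0.339668i
  term(m=+4) = +0.064599-0.030257i   from Y*(Ω₁)=+0.139707+0.091600i, Y(Ω₂)=+0.224068-0.363483i
  term(m=+5) = -0.056903+0.034695i   from Y*(Ω₁)=+0.219611+0.194733i, Y(Ω₂)=-0.066632+0.217068i
  term(m=+6) = -0.016431+0.012674i   from Y*(Ω₁)=-0.161129-0.191189i, Y(Ω₂)=+0.003588-0.082916i
  term(m=+7) = +0.004075-0.003924i   from Y*(Ω₁)=-0.142165-0.229194i, Y(Ω₂)=+0.004400+0.020507i
  term(m=+8) = +0.001003-0.001204i   from Y*(Ω₁)=+0.189814+0.436588i, Y(Ω₂)=-0.001479-0.002941i
Accumulated sum +0.397332+0.000000i; after 4π/(2l+1) scaling, +0.293707+0.000000i ⇒ P_8 = 0.293707

0.293707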